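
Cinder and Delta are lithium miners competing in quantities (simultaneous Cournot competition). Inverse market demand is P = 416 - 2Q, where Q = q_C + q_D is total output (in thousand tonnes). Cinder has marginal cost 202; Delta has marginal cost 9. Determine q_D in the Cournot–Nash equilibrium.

Cinder's profit: π_C = (416 - 2Q)q_C - (202q_C). Setting ∂π_C/∂q_C = 0: 214 - 4q_C - 2(q_D) = 0.
Delta's profit: π_D = (416 - 2Q)q_D - (9q_D). Setting ∂π_D/∂q_D = 0: 407 - 4q_D - 2(q_C) = 0.
So q_C = (214 - 2q_D)/4 and q_D = (407 - 2q_C)/4.
Substituting one into the other gives q_C = 7/2 and q_D = 100.

100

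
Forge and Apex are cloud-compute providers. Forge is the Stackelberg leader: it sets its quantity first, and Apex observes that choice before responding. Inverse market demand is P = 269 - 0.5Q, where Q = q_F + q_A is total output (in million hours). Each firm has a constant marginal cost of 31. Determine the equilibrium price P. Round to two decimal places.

The follower Apex best-responds to any q_F: π_A = (269 - 0.5Q)q_A - 31q_A.
Follower FOC: 238 - (1/2)q_F - q_A = 0, so q_A(q_F) = (238 - (1/2)q_F).
The leader anticipates this reaction. Substituting into P = 269 - 0.5Q gives P = 150 - (1/4)q_F, so π_F = (150 - (1/4)q_F)q_F - 31q_F.
Maximising: ∂π_F/∂q_F = 119 - (1/2)q_F = 0, giving q_F = 238.
Then q_A = (238 - (1/2)·238) = 119.
Total output Q = 357, so price P = 269 - (1/2)·357 = 181/2.

90.50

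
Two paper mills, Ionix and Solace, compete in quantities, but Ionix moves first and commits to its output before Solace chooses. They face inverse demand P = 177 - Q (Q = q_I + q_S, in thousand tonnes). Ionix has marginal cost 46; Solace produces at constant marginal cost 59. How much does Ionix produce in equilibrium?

The follower Solace best-responds to any q_I: π_S = (177 - Q)q_S - 59q_S.
Follower FOC: 118 - q_I - 2q_S = 0, so q_S(q_I) = (118 - q_I)/2.
Ionix substitutes q_S(q_I) into its own profit: π_I = q_I(177 - q_I - (118 - q_I)/2) - 46q_I = (118 - (1/2)q_I)q_I - 46q_I.
Leader FOC: 72 - q_I = 0, so q_I = 72.
Then q_S = (118 - 72)/2 = 23.

72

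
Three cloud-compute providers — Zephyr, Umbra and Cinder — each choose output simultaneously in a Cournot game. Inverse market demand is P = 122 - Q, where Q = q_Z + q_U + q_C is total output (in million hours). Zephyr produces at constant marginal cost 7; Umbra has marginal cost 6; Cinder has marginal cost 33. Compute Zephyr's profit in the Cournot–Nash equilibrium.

Zephyr's profit: π_Z = (122 - Q)q_Z - (7q_Z). Setting ∂π_Z/∂q_Z = 0: 115 - 2q_Z - (q_U + q_C) = 0.
Umbra's first-order condition: 116 - 2q_U - (q_Z + q_C) = 0.
Cinder's profit: π_C = (122 - Q)q_C - (33q_C). Setting ∂π_C/∂q_C = 0: 89 - 2q_C - (q_Z + q_U) = 0.
Adding the 3 conditions: 320 − 2Q − 2Q = 0, i.e. Q = 80.
Back-substituting: q_Z = (115 − 80) = 35, q_U = (116 − 80) = 36, q_C = (89 − 80) = 9.
Price P = 122 - 80 = 42.
Zephyr's profit: (42 - 7)·35 = 1225.

1225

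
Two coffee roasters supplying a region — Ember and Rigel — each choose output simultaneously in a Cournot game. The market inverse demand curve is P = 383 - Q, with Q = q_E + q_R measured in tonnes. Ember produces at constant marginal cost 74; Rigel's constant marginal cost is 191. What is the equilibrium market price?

Ember's profit: π_E = (383 - Q)q_E - (74q_E). Setting ∂π_E/∂q_E = 0: 309 - 2q_E - (q_R) = 0.
Rigel's first-order condition: 192 - 2q_R - (q_E) = 0.
So q_E = (309 - q_R)/2 and q_R = (192 - q_E)/2.
Substituting one into the other gives q_E = 142 and q_R = 25.
Total output Q = 167, so price P = 383 - 167 = 216.

216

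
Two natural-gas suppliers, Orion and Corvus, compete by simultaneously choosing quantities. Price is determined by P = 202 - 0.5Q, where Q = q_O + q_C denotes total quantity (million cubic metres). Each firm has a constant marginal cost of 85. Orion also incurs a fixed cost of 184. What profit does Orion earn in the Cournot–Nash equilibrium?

A representative firm's profit is π_i = q_i(202 - 0.5Q) - 85q_i.
First-order condition (treating rivals' output as given): 117 - q_i - (1/2)q_j = 0.
By symmetry each firm produces the same amount; substituting q_j = q_i yields q_i = 117/(3/2) = 78.
Price P = 202 - (1/2)·156 = 124.
Orion's profit: (124 - 85)·78 - 184 = 2858.

2858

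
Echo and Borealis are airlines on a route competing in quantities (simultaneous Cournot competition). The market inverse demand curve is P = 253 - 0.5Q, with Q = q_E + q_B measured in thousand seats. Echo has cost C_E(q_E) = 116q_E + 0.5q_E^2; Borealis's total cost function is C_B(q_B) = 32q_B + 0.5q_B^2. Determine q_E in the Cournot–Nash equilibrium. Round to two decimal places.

43.60

Echo's profit: π_E = (253 - 0.5Q)q_E - (116q_E + (1/2)q_E²). Setting ∂π_E/∂q_E = 0: 137 - 2q_E - (1/2)(q_B) = 0.
Borealis's profit: π_B = (253 - 0.5Q)q_B - (32q_B + (1/2)q_B²). Setting ∂π_B/∂q_B = 0: 221 - 2q_B - (1/2)(q_E) = 0.
Best responses: q_E = (137 - (1/2)q_B)/2, q_B = (221 - (1/2)q_E)/2.
Substituting one into the other gives q_E = 218/5 and q_B = 498/5.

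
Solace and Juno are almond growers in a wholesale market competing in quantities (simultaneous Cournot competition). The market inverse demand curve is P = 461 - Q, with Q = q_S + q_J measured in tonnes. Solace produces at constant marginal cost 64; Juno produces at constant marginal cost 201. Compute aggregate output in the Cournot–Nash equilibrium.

Solace's profit: π_S = (461 - Q)q_S - (64q_S). Setting ∂π_S/∂q_S = 0: 397 - 2q_S - (q_J) = 0.
Juno's first-order condition: 260 - 2q_J - (q_S) = 0.
Rearranging gives the reaction functions q_S = (397 - q_J)/2 and q_J = (260 - q_S)/2.
Solving the pair: q_S = 178, q_J = 41.
Total output Q = 178 + 41 = 219.

219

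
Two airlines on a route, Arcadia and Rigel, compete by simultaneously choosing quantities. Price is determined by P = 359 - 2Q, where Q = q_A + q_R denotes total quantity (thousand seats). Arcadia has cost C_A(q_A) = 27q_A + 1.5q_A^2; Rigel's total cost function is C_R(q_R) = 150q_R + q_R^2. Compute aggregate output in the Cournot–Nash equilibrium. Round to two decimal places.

62.45

Arcadia's profit: π_A = (359 - 2Q)q_A - (27q_A + (3/2)q_A²). Setting ∂π_A/∂q_A = 0: 332 - 7q_A - 2(q_R) = 0.
Rigel's first-order condition: 209 - 6q_R - 2(q_A) = 0.
Best responses: q_A = (332 - 2q_R)/7, q_R = (209 - 2q_A)/6.
Substituting one into the other gives q_A = 787/19 and q_R = 799/38.
Total output Q = 787/19 + 799/38 = 62.4474.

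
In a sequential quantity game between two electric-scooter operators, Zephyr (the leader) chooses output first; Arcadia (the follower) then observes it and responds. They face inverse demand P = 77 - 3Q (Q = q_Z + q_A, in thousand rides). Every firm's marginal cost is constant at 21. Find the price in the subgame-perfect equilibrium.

Solve by backward induction. Given q_Z, the follower Arcadia maximises π_A = (77 - 3q_Z - 3q_A)q_A - 21q_A.
Follower FOC: 56 - 3q_Z - 6q_A = 0, so q_A(q_Z) = (56 - 3q_Z)/6.
Zephyr substitutes q_A(q_Z) into its own profit: π_Z = q_Z(77 - 3q_Z - (56 - 3q_Z)/2) - 21q_Z = (49 - (3/2)q_Z)q_Z - 21q_Z.
Leader FOC: 28 - 3q_Z = 0, so q_Z = 28/3.
Then q_A = (56 - 3·(28/3))/6 = 14/3.
Total output Q = 14, so price P = 77 - 3·14 = 35.

35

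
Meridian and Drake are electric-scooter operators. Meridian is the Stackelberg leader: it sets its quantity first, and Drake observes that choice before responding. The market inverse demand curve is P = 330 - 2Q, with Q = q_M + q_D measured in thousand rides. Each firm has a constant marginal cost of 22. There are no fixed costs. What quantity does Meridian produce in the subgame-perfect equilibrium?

Solve by backward induction. Given q_M, the follower Drake maximises π_D = (330 - 2q_M - 2q_D)q_D - 22q_D.
∂π_D/∂q_D = 308 - 2q_M - 4q_D = 0 gives the reaction function q_D = (308 - 2q_M)/4.
The leader anticipates this reaction. Substituting into P = 330 - 2Q gives P = 176 - q_M, so π_M = (176 - q_M)q_M - 22q_M.
Leader FOC: 154 - 2q_M = 0, so q_M = 77.
Then q_D = (308 - 2·77)/4 = 77/2.

77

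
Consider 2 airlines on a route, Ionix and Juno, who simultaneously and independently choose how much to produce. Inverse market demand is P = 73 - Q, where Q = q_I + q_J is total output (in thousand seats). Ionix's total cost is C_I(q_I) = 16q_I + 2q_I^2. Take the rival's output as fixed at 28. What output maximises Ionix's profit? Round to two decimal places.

4.83

With the rival's output fixed at 28, Ionix's profit is π_I = (73 - 28 - q_I)q_I - (16q_I + 2q_I²) = (45 - q_I)q_I - (16q_I + 2q_I²).
∂π_I/∂q_I = 29 - 6q_I = 0, so q_I = 29/6.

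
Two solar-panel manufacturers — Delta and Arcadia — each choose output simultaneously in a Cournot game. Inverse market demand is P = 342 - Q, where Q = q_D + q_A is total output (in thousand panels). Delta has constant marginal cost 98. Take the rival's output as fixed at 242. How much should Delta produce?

1

With the rival's output fixed at 242, Delta's profit is π_D = (342 - 242 - q_D)q_D - (98q_D) = (100 - q_D)q_D - (98q_D).
∂π_D/∂q_D = 2 - 2q_D = 0, so q_D = 1.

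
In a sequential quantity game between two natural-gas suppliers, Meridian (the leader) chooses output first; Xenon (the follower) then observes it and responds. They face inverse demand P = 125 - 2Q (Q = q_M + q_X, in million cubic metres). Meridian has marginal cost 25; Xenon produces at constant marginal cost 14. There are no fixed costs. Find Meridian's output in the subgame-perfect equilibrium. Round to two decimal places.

22.25

Solve by backward induction. Given q_M, the follower Xenon maximises π_X = (125 - 2q_M - 2q_X)q_X - 14q_X.
Follower FOC: 111 - 2q_M - 4q_X = 0, so q_X(q_M) = (111 - 2q_M)/4.
Meridian substitutes q_X(q_M) into its own profit: π_M = q_M(125 - 2q_M - (111 - 2q_M)/2) - 25q_M = (139/2 - q_M)q_M - 25q_M.
Maximising: ∂π_M/∂q_M = 89/2 - 2q_M = 0, giving q_M = 89/4.
Then q_X = (111 - 2·(89/4))/4 = 133/8.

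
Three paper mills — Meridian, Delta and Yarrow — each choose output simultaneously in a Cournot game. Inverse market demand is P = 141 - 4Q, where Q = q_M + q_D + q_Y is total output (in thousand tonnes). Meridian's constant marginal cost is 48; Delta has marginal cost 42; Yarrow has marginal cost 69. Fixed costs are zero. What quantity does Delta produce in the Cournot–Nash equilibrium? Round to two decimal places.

8.25

Meridian's profit: π_M = (141 - 4Q)q_M - (48q_M). Setting ∂π_M/∂q_M = 0: 93 - 8q_M - 4(q_D + q_Y) = 0.
Delta's profit: π_D = (141 - 4Q)q_D - (42q_D). Setting ∂π_D/∂q_D = 0: 99 - 8q_D - 4(q_M + q_Y) = 0.
Yarrow's first-order condition: 72 - 8q_Y - 4(q_M + q_D) = 0.
Adding the 3 first-order conditions: 264 − 16Q = 0, so Q = 33/2.
Back-substituting: q_M = (93 − 66)/4 = 27/4, q_D = (99 − 66)/4 = 33/4, q_Y = (72 − 66)/4 = 3/2.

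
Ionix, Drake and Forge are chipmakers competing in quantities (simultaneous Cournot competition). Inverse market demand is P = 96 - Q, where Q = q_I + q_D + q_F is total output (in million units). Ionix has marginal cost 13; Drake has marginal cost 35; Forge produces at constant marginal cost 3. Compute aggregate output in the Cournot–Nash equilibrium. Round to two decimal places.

Ionix's profit: π_I = (96 - Q)q_I - (13q_I). Setting ∂π_I/∂q_I = 0: 83 - 2q_I - (q_D + q_F) = 0.
Drake's profit: π_D = (96 - Q)q_D - (35q_D). Setting ∂π_D/∂q_D = 0: 61 - 2q_D - (q_I + q_F) = 0.
Forge's first-order condition: 93 - 2q_F - (q_I + q_D) = 0.
Adding the 3 conditions: 237 − 2Q − 2Q = 0, i.e. Q = 237/4.
Back-substituting: q_I = (83 − 237/4) = 95/4, q_D = (61 − 237/4) = 7/4, q_F = (93 − 237/4) = 135/4.
Total output Q = 95/4 + 7/4 + 135/4 = 237/4.

59.25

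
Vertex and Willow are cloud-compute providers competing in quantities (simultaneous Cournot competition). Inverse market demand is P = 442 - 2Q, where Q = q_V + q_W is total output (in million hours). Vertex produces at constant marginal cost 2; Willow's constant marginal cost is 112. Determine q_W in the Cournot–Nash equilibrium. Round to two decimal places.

36.67

Vertex's profit: π_V = (442 - 2Q)q_V - (2q_V). Setting ∂π_V/∂q_V = 0: 440 - 4q_V - 2(q_W) = 0.
Willow's profit: π_W = (442 - 2Q)q_W - (112q_W). Setting ∂π_W/∂q_W = 0: 330 - 4q_W - 2(q_V) = 0.
Best responses: q_V = (440 - 2q_W)/4, q_W = (330 - 2q_V)/4.
Substituting one into the other gives q_V = 275/3 and q_W = 110/3.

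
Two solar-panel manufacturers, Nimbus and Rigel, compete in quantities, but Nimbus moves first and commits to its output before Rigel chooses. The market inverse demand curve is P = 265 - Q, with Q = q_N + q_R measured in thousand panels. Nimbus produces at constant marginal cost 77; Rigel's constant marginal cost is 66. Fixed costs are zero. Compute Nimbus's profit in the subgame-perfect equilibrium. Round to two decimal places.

3916.13

Solve by backward induction. Given q_N, the follower Rigel maximises π_R = (265 - q_N - q_R)q_R - 66q_R.
Setting the follower's marginal profit to zero, 199 - q_N - 2q_R = 0, i.e. q_R = (199 - q_N)/2.
The leader anticipates this reaction. Substituting into P = 265 - Q gives P = 331/2 - (1/2)q_N, so π_N = (331/2 - (1/2)q_N)q_N - 77q_N.
Maximising: ∂π_N/∂q_N = 177/2 - q_N = 0, giving q_N = 177/2.
Then q_R = (199 - 177/2)/2 = 221/4.
Price P = 265 - 575/4 = 485/4.
Nimbus's profit: (485/4 - 77)·(177/2) = 3916.1250.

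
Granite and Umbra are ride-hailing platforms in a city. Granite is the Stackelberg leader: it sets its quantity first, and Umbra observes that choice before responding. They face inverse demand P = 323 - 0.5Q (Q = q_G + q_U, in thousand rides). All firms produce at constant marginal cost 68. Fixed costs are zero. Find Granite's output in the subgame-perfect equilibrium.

255

Solve by backward induction. Given q_G, the follower Umbra maximises π_U = (323 - (1/2)q_G - (1/2)q_U)q_U - 68q_U.
Setting the follower's marginal profit to zero, 255 - (1/2)q_G - q_U = 0, i.e. q_U = (255 - (1/2)q_G).
The leader anticipates this reaction. Substituting into P = 323 - 0.5Q gives P = 391/2 - (1/4)q_G, so π_G = (391/2 - (1/4)q_G)q_G - 68q_G.
The leader's first-order condition 255/2 - (1/2)q_G = 0 yields q_G = 255.
Then q_U = (255 - (1/2)·255) = 255/2.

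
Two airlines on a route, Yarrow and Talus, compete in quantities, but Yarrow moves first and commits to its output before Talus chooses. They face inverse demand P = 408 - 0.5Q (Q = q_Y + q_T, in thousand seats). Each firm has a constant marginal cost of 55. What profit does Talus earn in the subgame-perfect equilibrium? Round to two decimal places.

Solve by backward induction. Given q_Y, the follower Talus maximises π_T = (408 - (1/2)q_Y - (1/2)q_T)q_T - 55q_T.
∂π_T/∂q_T = 353 - (1/2)q_Y - q_T = 0 gives the reaction function q_T = (353 - (1/2)q_Y).
The leader anticipates this reaction. Substituting into P = 408 - 0.5Q gives P = 463/2 - (1/4)q_Y, so π_Y = (463/2 - (1/4)q_Y)q_Y - 55q_Y.
Maximising: ∂π_Y/∂q_Y = 353/2 - (1/2)q_Y = 0, giving q_Y = 353.
Then q_T = (353 - (1/2)·353) = 353/2.
Price P = 408 - (1/2)·(1059/2) = 573/4.
Talus's profit: (573/4 - 55)·(353/2) = 15576.1250.

15576.13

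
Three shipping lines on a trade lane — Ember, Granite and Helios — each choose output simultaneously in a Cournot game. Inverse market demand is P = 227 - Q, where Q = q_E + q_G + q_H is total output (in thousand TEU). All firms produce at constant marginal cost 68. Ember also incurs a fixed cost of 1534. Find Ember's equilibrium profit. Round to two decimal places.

A representative firm's profit is π_i = q_i(227 - Q) - 68q_i.
Setting ∂π_i/∂q_i = 0 with rivals' quantities fixed: 159 - 2q_i - Σ_{j≠i} q_j = 0.
With identical firms every q_j equals q_i, so Σ_{j≠i} q_j = 2q_i and 159 = 4q_i, giving q_i = 159/4.
Price P = 227 - 477/4 = 431/4.
Ember's profit: (431/4 - 68)·(159/4) - 1534 = 737/16.

46.06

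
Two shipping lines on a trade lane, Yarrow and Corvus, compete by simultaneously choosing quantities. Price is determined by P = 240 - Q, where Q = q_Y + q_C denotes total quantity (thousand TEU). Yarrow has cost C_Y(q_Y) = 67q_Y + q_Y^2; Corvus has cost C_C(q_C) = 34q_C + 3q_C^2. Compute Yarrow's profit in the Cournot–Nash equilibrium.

Yarrow's profit: π_Y = (240 - Q)q_Y - (67q_Y + q_Y²). Setting ∂π_Y/∂q_Y = 0: 173 - 4q_Y - (q_C) = 0.
Corvus's profit: π_C = (240 - Q)q_C - (34q_C + 3q_C²). Setting ∂π_C/∂q_C = 0: 206 - 8q_C - (q_Y) = 0.
Best responses: q_Y = (173 - q_C)/4, q_C = (206 - q_Y)/8.
Substituting one into the other gives q_Y = 38 and q_C = 21.
Price P = 240 - 59 = 181.
Yarrow's profit: 181·38 - 67·38 - 38² = 2888.

2888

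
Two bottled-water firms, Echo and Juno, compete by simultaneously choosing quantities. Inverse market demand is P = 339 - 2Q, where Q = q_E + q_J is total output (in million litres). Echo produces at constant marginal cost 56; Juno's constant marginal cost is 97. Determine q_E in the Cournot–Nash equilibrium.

Echo's profit: π_E = (339 - 2Q)q_E - (56q_E). Setting ∂π_E/∂q_E = 0: 283 - 4q_E - 2(q_J) = 0.
Juno's first-order condition: 242 - 4q_J - 2(q_E) = 0.
Best responses: q_E = (283 - 2q_J)/4, q_J = (242 - 2q_E)/4.
Substituting one into the other gives q_E = 54 and q_J = 67/2.

54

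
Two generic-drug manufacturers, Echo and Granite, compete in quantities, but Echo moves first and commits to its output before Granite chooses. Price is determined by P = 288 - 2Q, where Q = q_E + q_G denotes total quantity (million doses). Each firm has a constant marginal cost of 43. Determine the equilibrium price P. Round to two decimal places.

104.25

The follower Granite best-responds to any q_E: π_G = (288 - 2Q)q_G - 43q_G.
Setting the follower's marginal profit to zero, 245 - 2q_E - 4q_G = 0, i.e. q_G = (245 - 2q_E)/4.
The leader anticipates this reaction. Substituting into P = 288 - 2Q gives P = 331/2 - q_E, so π_E = (331/2 - q_E)q_E - 43q_E.
Maximising: ∂π_E/∂q_E = 245/2 - 2q_E = 0, giving q_E = 245/4.
Then q_G = (245 - 2·(245/4))/4 = 245/8.
Total output Q = 735/8, so price P = 288 - 2·(735/8) = 417/4.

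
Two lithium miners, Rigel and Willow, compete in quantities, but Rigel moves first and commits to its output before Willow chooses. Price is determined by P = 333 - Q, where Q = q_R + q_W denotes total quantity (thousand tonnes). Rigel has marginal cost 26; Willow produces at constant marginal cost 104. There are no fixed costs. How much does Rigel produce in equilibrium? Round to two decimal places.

Solve by backward induction. Given q_R, the follower Willow maximises π_W = (333 - q_R - q_W)q_W - 104q_W.
Follower FOC: 229 - q_R - 2q_W = 0, so q_W(q_R) = (229 - q_R)/2.
Rigel substitutes q_W(q_R) into its own profit: π_R = q_R(333 - q_R - (229 - q_R)/2) - 26q_R = (437/2 - (1/2)q_R)q_R - 26q_R.
Maximising: ∂π_R/∂q_R = 385/2 - q_R = 0, giving q_R = 385/2.
Then q_W = (229 - 385/2)/2 = 73/4.

192.50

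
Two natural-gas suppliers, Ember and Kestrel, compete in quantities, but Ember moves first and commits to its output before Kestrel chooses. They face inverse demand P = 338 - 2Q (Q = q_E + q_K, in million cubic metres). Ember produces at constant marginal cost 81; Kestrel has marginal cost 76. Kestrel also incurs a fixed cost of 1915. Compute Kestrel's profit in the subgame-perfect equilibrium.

397

Solve by backward induction. Given q_E, the follower Kestrel maximises π_K = (338 - 2q_E - 2q_K)q_K - 76q_K.
∂π_K/∂q_K = 262 - 2q_E - 4q_K = 0 gives the reaction function q_K = (262 - 2q_E)/4.
The leader anticipates this reaction. Substituting into P = 338 - 2Q gives P = 207 - q_E, so π_E = (207 - q_E)q_E - 81q_E.
Maximising: ∂π_E/∂q_E = 126 - 2q_E = 0, giving q_E = 63.
Then q_K = (262 - 2·63)/4 = 34.
Price P = 338 - 2·97 = 144.
Kestrel's profit: (144 - 76)·34 - 1915 = 397.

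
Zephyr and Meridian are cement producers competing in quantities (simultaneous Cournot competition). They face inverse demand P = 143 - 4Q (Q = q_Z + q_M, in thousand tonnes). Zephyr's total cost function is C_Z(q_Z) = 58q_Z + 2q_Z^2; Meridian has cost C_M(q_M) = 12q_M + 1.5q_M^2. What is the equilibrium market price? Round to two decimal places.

Zephyr's profit: π_Z = (143 - 4Q)q_Z - (58q_Z + 2q_Z²). Setting ∂π_Z/∂q_Z = 0: 85 - 12q_Z - 4(q_M) = 0.
Meridian's profit: π_M = (143 - 4Q)q_M - (12q_M + (3/2)q_M²). Setting ∂π_M/∂q_M = 0: 131 - 11q_M - 4(q_Z) = 0.
Best responses: q_Z = (85 - 4q_M)/12, q_M = (131 - 4q_Z)/11.
Substituting one into the other gives q_Z = 411/116 and q_M = 308/29.
Total output Q = 1643/116, so price P = 143 - 4·(1643/116) = 86.3448.

86.34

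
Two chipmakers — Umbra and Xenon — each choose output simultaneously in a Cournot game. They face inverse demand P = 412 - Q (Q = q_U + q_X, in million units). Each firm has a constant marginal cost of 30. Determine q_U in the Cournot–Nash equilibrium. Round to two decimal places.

127.33

Each firm earns π_i = (412 - Q)q_i - 30q_i.
Setting ∂π_i/∂q_i = 0 with rivals' quantities fixed: 382 - 2q_i - q_j = 0.
By symmetry each firm produces the same amount; substituting q_j = q_i yields q_i = 382/3.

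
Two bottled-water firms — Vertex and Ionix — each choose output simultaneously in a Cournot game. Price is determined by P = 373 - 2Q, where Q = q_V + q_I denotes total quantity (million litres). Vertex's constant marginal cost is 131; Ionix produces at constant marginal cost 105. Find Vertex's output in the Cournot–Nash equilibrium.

36

Vertex's profit: π_V = (373 - 2Q)q_V - (131q_V). Setting ∂π_V/∂q_V = 0: 242 - 4q_V - 2(q_I) = 0.
Ionix's first-order condition: 268 - 4q_I - 2(q_V) = 0.
Best responses: q_V = (242 - 2q_I)/4, q_I = (268 - 2q_V)/4.
Substituting one into the other gives q_V = 36 and q_I = 49.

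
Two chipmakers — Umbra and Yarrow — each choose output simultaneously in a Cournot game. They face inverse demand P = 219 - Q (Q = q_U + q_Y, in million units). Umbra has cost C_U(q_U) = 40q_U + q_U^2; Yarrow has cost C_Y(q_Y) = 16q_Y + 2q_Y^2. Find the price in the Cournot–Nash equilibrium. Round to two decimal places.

153.61

Umbra's profit: π_U = (219 - Q)q_U - (40q_U + q_U²). Setting ∂π_U/∂q_U = 0: 179 - 4q_U - (q_Y) = 0.
Yarrow's first-order condition: 203 - 6q_Y - (q_U) = 0.
So q_U = (179 - q_Y)/4 and q_Y = (203 - q_U)/6.
Solving the pair: q_U = 871/23, q_Y = 633/23.
Total output Q = 1504/23, so price P = 219 - 1504/23 = 153.6087.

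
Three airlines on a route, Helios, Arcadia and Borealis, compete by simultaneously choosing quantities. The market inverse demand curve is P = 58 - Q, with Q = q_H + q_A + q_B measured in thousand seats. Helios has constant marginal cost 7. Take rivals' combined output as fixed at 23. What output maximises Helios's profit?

With rivals' combined output fixed at 23, Helios's profit is π_H = (58 - 23 - q_H)q_H - (7q_H) = (35 - q_H)q_H - (7q_H).
∂π_H/∂q_H = 28 - 2q_H = 0, so q_H = 14.

14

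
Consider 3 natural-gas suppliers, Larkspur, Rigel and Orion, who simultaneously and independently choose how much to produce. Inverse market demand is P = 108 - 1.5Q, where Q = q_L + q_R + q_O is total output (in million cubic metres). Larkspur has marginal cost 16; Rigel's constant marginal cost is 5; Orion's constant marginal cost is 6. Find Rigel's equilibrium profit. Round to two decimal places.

551.04

Larkspur's profit: π_L = (108 - 1.5Q)q_L - (16q_L). Setting ∂π_L/∂q_L = 0: 92 - 3q_L - (3/2)(q_R + q_O) = 0.
Rigel's profit: π_R = (108 - 1.5Q)q_R - (5q_R). Setting ∂π_R/∂q_R = 0: 103 - 3q_R - (3/2)(q_L + q_O) = 0.
Orion's profit: π_O = (108 - 1.5Q)q_O - (6q_O). Setting ∂π_O/∂q_O = 0: 102 - 3q_O - (3/2)(q_L + q_R) = 0.
Adding the 3 conditions: 297 − 3Q − 3Q = 0, i.e. Q = 99/2.
Back-substituting: q_L = (92 − 297/4)/(3/2) = 71/6, q_R = (103 − 297/4)/(3/2) = 115/6, q_O = (102 − 297/4)/(3/2) = 37/2.
Price P = 108 - (3/2)·(99/2) = 135/4.
Rigel's profit: (135/4 - 5)·(115/6) = 551.0417.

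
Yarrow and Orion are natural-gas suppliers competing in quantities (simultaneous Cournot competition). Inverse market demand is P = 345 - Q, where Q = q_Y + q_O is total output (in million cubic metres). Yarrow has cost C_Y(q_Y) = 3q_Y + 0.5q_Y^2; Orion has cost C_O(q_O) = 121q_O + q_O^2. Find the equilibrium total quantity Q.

Yarrow's profit: π_Y = (345 - Q)q_Y - (3q_Y + (1/2)q_Y²). Setting ∂π_Y/∂q_Y = 0: 342 - 3q_Y - (q_O) = 0.
Orion's first-order condition: 224 - 4q_O - (q_Y) = 0.
So q_Y = (342 - q_O)/3 and q_O = (224 - q_Y)/4.
Solving the pair: q_Y = 104, q_O = 30.
Total output Q = 104 + 30 = 134.

134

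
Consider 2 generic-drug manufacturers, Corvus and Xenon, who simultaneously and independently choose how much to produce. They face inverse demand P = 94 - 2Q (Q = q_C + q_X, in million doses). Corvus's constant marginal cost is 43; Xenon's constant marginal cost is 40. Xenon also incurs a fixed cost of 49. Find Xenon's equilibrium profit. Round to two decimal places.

131.50

Corvus's profit: π_C = (94 - 2Q)q_C - (43q_C). Setting ∂π_C/∂q_C = 0: 51 - 4q_C - 2(q_X) = 0.
Xenon's profit: π_X = (94 - 2Q)q_X - (40q_X). Setting ∂π_X/∂q_X = 0: 54 - 4q_X - 2(q_C) = 0.
Best responses: q_C = (51 - 2q_X)/4, q_X = (54 - 2q_C)/4.
Solving the pair: q_C = 8, q_X = 19/2.
Price P = 94 - 2·(35/2) = 59.
Xenon's profit: (59 - 40)·(19/2) - 49 = 263/2.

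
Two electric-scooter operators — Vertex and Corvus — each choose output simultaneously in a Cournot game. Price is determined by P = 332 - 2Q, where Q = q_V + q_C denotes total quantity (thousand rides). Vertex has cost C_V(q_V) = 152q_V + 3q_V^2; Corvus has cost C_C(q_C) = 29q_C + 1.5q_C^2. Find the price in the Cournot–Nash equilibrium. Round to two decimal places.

231.27

Vertex's profit: π_V = (332 - 2Q)q_V - (152q_V + 3q_V²). Setting ∂π_V/∂q_V = 0: 180 - 10q_V - 2(q_C) = 0.
Corvus's first-order condition: 303 - 7q_C - 2(q_V) = 0.
Best responses: q_V = (180 - 2q_C)/10, q_C = (303 - 2q_V)/7.
Substituting one into the other gives q_V = 109/11 and q_C = 445/11.
Total output Q = 554/11, so price P = 332 - 2·(554/11) = 231.2727.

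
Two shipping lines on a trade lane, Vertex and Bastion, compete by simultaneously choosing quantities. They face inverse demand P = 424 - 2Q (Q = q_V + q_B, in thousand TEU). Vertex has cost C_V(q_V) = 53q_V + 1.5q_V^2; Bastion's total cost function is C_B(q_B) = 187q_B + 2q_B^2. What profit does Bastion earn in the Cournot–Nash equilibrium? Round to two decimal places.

Vertex's profit: π_V = (424 - 2Q)q_V - (53q_V + (3/2)q_V²). Setting ∂π_V/∂q_V = 0: 371 - 7q_V - 2(q_B) = 0.
Bastion's first-order condition: 237 - 8q_B - 2(q_V) = 0.
Rearranging gives the reaction functions q_V = (371 - 2q_B)/7 and q_B = (237 - 2q_V)/8.
Solving the pair: q_V = 1247/26, q_B = 917/52.
Price P = 424 - 2·65.5962 = 292.8077.
Bastion's profit: 292.8077·(917/52) - 187·(917/52) - 2(917/52)² = 1243.9186.

1243.92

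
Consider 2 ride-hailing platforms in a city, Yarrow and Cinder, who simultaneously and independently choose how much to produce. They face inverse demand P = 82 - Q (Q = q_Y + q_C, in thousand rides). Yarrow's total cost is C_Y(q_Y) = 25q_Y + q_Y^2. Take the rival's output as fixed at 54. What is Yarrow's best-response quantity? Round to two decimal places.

With the rival's output fixed at 54, Yarrow's profit is π_Y = (82 - 54 - q_Y)q_Y - (25q_Y + q_Y²) = (28 - q_Y)q_Y - (25q_Y + q_Y²).
∂π_Y/∂q_Y = 3 - 4q_Y = 0, so q_Y = 3/4.

0.75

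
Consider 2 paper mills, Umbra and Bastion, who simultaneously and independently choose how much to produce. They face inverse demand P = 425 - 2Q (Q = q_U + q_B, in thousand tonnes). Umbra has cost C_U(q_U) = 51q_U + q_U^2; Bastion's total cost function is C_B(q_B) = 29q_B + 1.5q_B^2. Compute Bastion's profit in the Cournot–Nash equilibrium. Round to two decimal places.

6424.06

Umbra's profit: π_U = (425 - 2Q)q_U - (51q_U + q_U²). Setting ∂π_U/∂q_U = 0: 374 - 6q_U - 2(q_B) = 0.
Bastion's first-order condition: 396 - 7q_B - 2(q_U) = 0.
Rearranging gives the reaction functions q_U = (374 - 2q_B)/6 and q_B = (396 - 2q_U)/7.
Substituting one into the other gives q_U = 913/19 and q_B = 814/19.
Price P = 425 - 2·(1727/19) = 243.2105.
Bastion's profit: 243.2105·(814/19) - 29·(814/19) - (3/2)(814/19)² = 6424.0609.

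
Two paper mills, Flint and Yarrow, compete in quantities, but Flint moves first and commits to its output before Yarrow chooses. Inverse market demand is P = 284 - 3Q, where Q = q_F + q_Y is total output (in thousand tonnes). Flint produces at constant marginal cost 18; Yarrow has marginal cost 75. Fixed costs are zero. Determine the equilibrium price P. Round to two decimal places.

The follower Yarrow best-responds to any q_F: π_Y = (284 - 3Q)q_Y - 75q_Y.
∂π_Y/∂q_Y = 209 - 3q_F - 6q_Y = 0 gives the reaction function q_Y = (209 - 3q_F)/6.
Flint substitutes q_Y(q_F) into its own profit: π_F = q_F(284 - 3q_F - (209 - 3q_F)/2) - 18q_F = (359/2 - (3/2)q_F)q_F - 18q_F.
Maximising: ∂π_F/∂q_F = 323/2 - 3q_F = 0, giving q_F = 323/6.
Then q_Y = (209 - 3·(323/6))/6 = 95/12.
Total output Q = 247/4, so price P = 284 - 3·(247/4) = 395/4.

98.75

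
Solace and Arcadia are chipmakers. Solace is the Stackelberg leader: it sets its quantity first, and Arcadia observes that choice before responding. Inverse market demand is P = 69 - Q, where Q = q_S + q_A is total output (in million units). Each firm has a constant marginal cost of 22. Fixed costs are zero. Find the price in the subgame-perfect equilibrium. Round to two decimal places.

Solve by backward induction. Given q_S, the follower Arcadia maximises π_A = (69 - q_S - q_A)q_A - 22q_A.
∂π_A/∂q_A = 47 - q_S - 2q_A = 0 gives the reaction function q_A = (47 - q_S)/2.
The leader anticipates this reaction. Substituting into P = 69 - Q gives P = 91/2 - (1/2)q_S, so π_S = (91/2 - (1/2)q_S)q_S - 22q_S.
Leader FOC: 47/2 - q_S = 0, so q_S = 47/2.
Then q_A = (47 - 47/2)/2 = 47/4.
Total output Q = 141/4, so price P = 69 - 141/4 = 135/4.

33.75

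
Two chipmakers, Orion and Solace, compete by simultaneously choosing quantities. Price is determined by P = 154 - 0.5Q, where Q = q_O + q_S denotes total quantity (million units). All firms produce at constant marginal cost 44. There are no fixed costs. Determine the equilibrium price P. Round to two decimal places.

80.67

Each firm earns π_i = (154 - 0.5Q)q_i - 44q_i.
Setting ∂π_i/∂q_i = 0 with rivals' quantities fixed: 110 - q_i - (1/2)q_j = 0.
With identical firms every q_j equals q_i, so q_j = q_i and 110 = (3/2)q_i, giving q_i = 220/3.
Total output Q = 440/3, so price P = 154 - (1/2)·(440/3) = 242/3.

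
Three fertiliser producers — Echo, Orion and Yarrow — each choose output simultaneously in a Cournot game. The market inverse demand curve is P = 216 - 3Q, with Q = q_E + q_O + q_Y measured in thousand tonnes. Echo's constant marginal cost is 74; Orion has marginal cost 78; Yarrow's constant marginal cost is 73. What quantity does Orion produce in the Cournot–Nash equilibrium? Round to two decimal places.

10.75

Echo's profit: π_E = (216 - 3Q)q_E - (74q_E). Setting ∂π_E/∂q_E = 0: 142 - 6q_E - 3(q_O + q_Y) = 0.
Orion's first-order condition: 138 - 6q_O - 3(q_E + q_Y) = 0.
Yarrow's first-order condition: 143 - 6q_Y - 3(q_E + q_O) = 0.
Adding the 3 conditions: 423 − 6Q − 6Q = 0, i.e. Q = 141/4.
Back-substituting: q_E = (142 − 423/4)/3 = 145/12, q_O = (138 − 423/4)/3 = 43/4, q_Y = (143 − 423/4)/3 = 149/12.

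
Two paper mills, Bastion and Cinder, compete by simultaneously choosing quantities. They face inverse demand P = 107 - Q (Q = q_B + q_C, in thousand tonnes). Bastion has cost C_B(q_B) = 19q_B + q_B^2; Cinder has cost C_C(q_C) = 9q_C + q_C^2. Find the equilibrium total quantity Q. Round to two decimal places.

Bastion's profit: π_B = (107 - Q)q_B - (19q_B + q_B²). Setting ∂π_B/∂q_B = 0: 88 - 4q_B - (q_C) = 0.
Cinder's profit: π_C = (107 - Q)q_C - (9q_C + q_C²). Setting ∂π_C/∂q_C = 0: 98 - 4q_C - (q_B) = 0.
So q_B = (88 - q_C)/4 and q_C = (98 - q_B)/4.
Solving the pair: q_B = 254/15, q_C = 304/15.
Total output Q = 254/15 + 304/15 = 186/5.

37.20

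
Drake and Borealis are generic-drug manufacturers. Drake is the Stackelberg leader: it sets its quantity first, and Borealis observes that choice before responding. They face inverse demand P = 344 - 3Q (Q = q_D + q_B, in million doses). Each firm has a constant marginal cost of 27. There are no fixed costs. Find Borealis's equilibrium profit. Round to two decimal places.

Solve by backward induction. Given q_D, the follower Borealis maximises π_B = (344 - 3q_D - 3q_B)q_B - 27q_B.
Setting the follower's marginal profit to zero, 317 - 3q_D - 6q_B = 0, i.e. q_B = (317 - 3q_D)/6.
Drake substitutes q_B(q_D) into its own profit: π_D = q_D(344 - 3q_D - (317 - 3q_D)/2) - 27q_D = (371/2 - (3/2)q_D)q_D - 27q_D.
The leader's first-order condition 317/2 - 3q_D = 0 yields q_D = 317/6.
Then q_B = (317 - 3·(317/6))/6 = 317/12.
Price P = 344 - 3·(317/4) = 425/4.
Borealis's profit: (425/4 - 27)·(317/12) = 2093.5208.

2093.52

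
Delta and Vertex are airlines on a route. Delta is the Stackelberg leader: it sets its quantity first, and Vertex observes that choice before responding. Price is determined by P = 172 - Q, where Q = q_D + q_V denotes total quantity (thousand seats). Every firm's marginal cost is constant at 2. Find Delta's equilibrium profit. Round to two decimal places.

3612.50

The follower Vertex best-responds to any q_D: π_V = (172 - Q)q_V - 2q_V.
Setting the follower's marginal profit to zero, 170 - q_D - 2q_V = 0, i.e. q_V = (170 - q_D)/2.
The leader anticipates this reaction. Substituting into P = 172 - Q gives P = 87 - (1/2)q_D, so π_D = (87 - (1/2)q_D)q_D - 2q_D.
The leader's first-order condition 85 - q_D = 0 yields q_D = 85.
Then q_V = (170 - 85)/2 = 85/2.
Price P = 172 - 255/2 = 89/2.
Delta's profit: (89/2 - 2)·85 = 3612.5000.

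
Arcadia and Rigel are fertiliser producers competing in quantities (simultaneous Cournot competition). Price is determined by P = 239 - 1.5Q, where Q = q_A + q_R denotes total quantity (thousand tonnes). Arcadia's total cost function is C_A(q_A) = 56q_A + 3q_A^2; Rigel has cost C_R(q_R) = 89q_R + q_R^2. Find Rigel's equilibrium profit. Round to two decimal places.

Arcadia's profit: π_A = (239 - 1.5Q)q_A - (56q_A + 3q_A²). Setting ∂π_A/∂q_A = 0: 183 - 9q_A - (3/2)(q_R) = 0.
Rigel's first-order condition: 150 - 5q_R - (3/2)(q_A) = 0.
Rearranging gives the reaction functions q_A = (183 - (3/2)q_R)/9 and q_R = (150 - (3/2)q_A)/5.
Solving the pair: q_A = 920/57, q_R = 478/19.
Price P = 239 - (3/2)·41.2982 = 177.0526.
Rigel's profit: 177.0526·(478/19) - 89·(478/19) - (478/19)² = 1582.2992.

1582.30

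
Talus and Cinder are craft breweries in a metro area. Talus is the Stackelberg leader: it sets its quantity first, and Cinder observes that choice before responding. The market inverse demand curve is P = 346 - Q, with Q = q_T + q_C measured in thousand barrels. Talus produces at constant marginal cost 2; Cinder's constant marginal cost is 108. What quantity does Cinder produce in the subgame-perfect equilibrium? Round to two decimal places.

6.50

The follower Cinder best-responds to any q_T: π_C = (346 - Q)q_C - 108q_C.
Follower FOC: 238 - q_T - 2q_C = 0, so q_C(q_T) = (238 - q_T)/2.
Talus substitutes q_C(q_T) into its own profit: π_T = q_T(346 - q_T - (238 - q_T)/2) - 2q_T = (227 - (1/2)q_T)q_T - 2q_T.
Maximising: ∂π_T/∂q_T = 225 - q_T = 0, giving q_T = 225.
Then q_C = (238 - 225)/2 = 13/2.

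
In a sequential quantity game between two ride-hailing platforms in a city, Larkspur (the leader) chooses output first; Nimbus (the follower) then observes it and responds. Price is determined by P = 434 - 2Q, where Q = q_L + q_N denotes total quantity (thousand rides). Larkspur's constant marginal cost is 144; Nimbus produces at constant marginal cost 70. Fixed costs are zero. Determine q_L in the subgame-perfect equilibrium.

The follower Nimbus best-responds to any q_L: π_N = (434 - 2Q)q_N - 70q_N.
Setting the follower's marginal profit to zero, 364 - 2q_L - 4q_N = 0, i.e. q_N = (364 - 2q_L)/4.
Larkspur substitutes q_N(q_L) into its own profit: π_L = q_L(434 - 2q_L - (364 - 2q_L)/2) - 144q_L = (252 - q_L)q_L - 144q_L.
Maximising: ∂π_L/∂q_L = 108 - 2q_L = 0, giving q_L = 54.
Then q_N = (364 - 2·54)/4 = 64.

54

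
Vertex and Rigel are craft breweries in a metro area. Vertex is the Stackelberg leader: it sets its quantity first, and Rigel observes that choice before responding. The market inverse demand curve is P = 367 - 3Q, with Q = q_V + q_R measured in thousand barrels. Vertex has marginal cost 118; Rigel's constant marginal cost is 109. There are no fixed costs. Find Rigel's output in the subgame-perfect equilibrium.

The follower Rigel best-responds to any q_V: π_R = (367 - 3Q)q_R - 109q_R.
Setting the follower's marginal profit to zero, 258 - 3q_V - 6q_R = 0, i.e. q_R = (258 - 3q_V)/6.
The leader anticipates this reaction. Substituting into P = 367 - 3Q gives P = 238 - (3/2)q_V, so π_V = (238 - (3/2)q_V)q_V - 118q_V.
Maximising: ∂π_V/∂q_V = 120 - 3q_V = 0, giving q_V = 40.
Then q_R = (258 - 3·40)/6 = 23.

23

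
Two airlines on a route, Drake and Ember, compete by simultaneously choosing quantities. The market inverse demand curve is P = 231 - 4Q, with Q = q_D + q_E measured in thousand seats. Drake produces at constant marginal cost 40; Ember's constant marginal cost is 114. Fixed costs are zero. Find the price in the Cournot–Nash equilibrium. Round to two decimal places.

Drake's profit: π_D = (231 - 4Q)q_D - (40q_D). Setting ∂π_D/∂q_D = 0: 191 - 8q_D - 4(q_E) = 0.
Ember's profit: π_E = (231 - 4Q)q_E - (114q_E). Setting ∂π_E/∂q_E = 0: 117 - 8q_E - 4(q_D) = 0.
Best responses: q_D = (191 - 4q_E)/8, q_E = (117 - 4q_D)/8.
Solving the pair: q_D = 265/12, q_E = 43/12.
Total output Q = 77/3, so price P = 231 - 4·(77/3) = 385/3.

128.33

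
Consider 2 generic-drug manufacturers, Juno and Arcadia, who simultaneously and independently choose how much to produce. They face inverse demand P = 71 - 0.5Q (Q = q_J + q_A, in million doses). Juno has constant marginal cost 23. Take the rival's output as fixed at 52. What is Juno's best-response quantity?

With the rival's output fixed at 52, Juno's profit is π_J = (71 - (1/2)·52 - (1/2)q_J)q_J - (23q_J) = (45 - (1/2)q_J)q_J - (23q_J).
∂π_J/∂q_J = 22 - q_J = 0, so q_J = 22.

22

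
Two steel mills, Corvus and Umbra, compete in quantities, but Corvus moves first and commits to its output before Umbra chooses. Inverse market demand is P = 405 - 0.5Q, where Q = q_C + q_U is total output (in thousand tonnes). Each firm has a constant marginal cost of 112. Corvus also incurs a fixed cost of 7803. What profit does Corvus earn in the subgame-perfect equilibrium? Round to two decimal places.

13659.25

Solve by backward induction. Given q_C, the follower Umbra maximises π_U = (405 - (1/2)q_C - (1/2)q_U)q_U - 112q_U.
∂π_U/∂q_U = 293 - (1/2)q_C - q_U = 0 gives the reaction function q_U = (293 - (1/2)q_C).
The leader anticipates this reaction. Substituting into P = 405 - 0.5Q gives P = 517/2 - (1/4)q_C, so π_C = (517/2 - (1/4)q_C)q_C - 112q_C.
Maximising: ∂π_C/∂q_C = 293/2 - (1/2)q_C = 0, giving q_C = 293.
Then q_U = (293 - (1/2)·293) = 293/2.
Price P = 405 - (1/2)·(879/2) = 741/4.
Corvus's profit: (741/4 - 112)·293 - 7803 = 13659.2500.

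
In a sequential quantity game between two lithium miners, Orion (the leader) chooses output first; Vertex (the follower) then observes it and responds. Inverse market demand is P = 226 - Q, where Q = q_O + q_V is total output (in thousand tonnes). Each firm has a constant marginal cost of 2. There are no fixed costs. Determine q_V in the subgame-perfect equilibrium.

Solve by backward induction. Given q_O, the follower Vertex maximises π_V = (226 - q_O - q_V)q_V - 2q_V.
Setting the follower's marginal profit to zero, 224 - q_O - 2q_V = 0, i.e. q_V = (224 - q_O)/2.
Orion substitutes q_V(q_O) into its own profit: π_O = q_O(226 - q_O - (224 - q_O)/2) - 2q_O = (114 - (1/2)q_O)q_O - 2q_O.
Leader FOC: 112 - q_O = 0, so q_O = 112.
Then q_V = (224 - 112)/2 = 56.

56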